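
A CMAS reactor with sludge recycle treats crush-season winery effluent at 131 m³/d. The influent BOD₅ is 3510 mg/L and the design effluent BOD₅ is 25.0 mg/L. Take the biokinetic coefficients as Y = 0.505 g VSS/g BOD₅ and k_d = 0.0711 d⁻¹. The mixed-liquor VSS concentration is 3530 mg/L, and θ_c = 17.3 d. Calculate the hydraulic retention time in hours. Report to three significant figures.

Rearranging the biomass balance for a CMAS with decay, V = Y·Q·ΔS·θ_c / [X·(1+k_d θ_c)] = 0.505 × 131 × (3510 − 25.0) × 17.3 / [3530 × (1 + 0.0711 × 17.3)] = 3.99×10^6 / 7872 = 506.7 m³.
Hydraulic retention time τ = V/Q = 506.7 / 131 = 3.868 d = 92.83 h.

τ ≈ 92.8 h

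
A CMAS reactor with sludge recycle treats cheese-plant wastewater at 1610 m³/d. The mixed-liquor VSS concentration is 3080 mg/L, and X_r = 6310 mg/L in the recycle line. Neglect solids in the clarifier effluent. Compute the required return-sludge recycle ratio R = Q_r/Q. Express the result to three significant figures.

R ≈ 0.954

Mass balance around the secondary clarifier (neglecting effluent solids): R = X / (X_r − X) = 3080 / (6310 − 3080) = 0.9536.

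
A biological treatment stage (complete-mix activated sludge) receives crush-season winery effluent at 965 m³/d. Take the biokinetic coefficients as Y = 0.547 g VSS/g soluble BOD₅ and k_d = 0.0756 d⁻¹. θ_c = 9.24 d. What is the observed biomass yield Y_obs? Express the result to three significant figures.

The observed yield is Y_obs = Y/(1 + k_d·θ_c) = 0.547 / (1 + 0.0756 × 9.24) = 0.547 / 1.699 = 0.3220 g VSS per g soluble BOD₅ removed.

Y_obs ≈ 0.322 g VSS/g soluble BOD₅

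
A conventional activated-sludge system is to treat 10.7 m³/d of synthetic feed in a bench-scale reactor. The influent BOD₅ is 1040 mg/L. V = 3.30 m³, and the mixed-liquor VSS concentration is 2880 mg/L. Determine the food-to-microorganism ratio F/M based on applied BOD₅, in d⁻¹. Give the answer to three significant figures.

F/M ≈ 1.17 d⁻¹

F/M = Q·S₀ / (V·X) = 10.7 × 1040 / (3.300 × 2880) = 1.171 g BOD₅·(g VSS·d)⁻¹.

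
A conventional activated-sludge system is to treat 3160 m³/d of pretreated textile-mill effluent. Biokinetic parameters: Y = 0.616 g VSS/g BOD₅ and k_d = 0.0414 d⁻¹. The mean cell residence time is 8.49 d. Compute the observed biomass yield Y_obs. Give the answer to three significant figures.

Y_obs ≈ 0.456 g VSS/g BOD₅

The observed yield is Y_obs = Y/(1 + k_d·θ_c) = 0.616 / (1 + 0.0414 × 8.49) = 0.616 / 1.351 = 0.4558 g VSS per g BOD₅ removed.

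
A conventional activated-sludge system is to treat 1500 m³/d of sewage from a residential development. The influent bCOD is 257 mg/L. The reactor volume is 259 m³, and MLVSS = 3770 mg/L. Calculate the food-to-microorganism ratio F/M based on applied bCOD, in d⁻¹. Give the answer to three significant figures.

Food-to-microorganism ratio F/M = Q S₀ / (V X) = 1500 × 257 / (259.0 × 3770) = 0.3948 d⁻¹.

F/M ≈ 0.395 d⁻¹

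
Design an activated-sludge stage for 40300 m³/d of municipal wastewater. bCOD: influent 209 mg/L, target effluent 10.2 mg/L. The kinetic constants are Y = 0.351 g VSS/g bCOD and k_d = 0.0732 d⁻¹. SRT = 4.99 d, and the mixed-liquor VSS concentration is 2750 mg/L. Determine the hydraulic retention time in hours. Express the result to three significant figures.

τ ≈ 2.23 h

Rearranging the biomass balance for a CMAS with decay, V = Y·Q·ΔS·θ_c / [X·(1+k_d θ_c)] = 0.351 × 40300 × (209 − 10.2) × 4.99 / [2750 × (1 + 0.0732 × 4.99)] = 1.4×10^7 / 3754 = 3737 m³.
Hydraulic retention time τ = V/Q = 3737 / 40300 = 0.09274 d = 2.226 h.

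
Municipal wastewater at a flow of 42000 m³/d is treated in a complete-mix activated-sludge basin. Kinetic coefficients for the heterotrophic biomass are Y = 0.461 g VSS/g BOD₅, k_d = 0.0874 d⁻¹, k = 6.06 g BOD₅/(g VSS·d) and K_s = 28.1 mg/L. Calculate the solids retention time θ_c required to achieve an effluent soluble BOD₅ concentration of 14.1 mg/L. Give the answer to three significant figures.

θ_c ≈ 1.18 d

At the target effluent, Y k S/(K_s+S) = 0.461×6.06×14.1/42.20 = 0.9334 d⁻¹.
θ_c = 1/(μ − k_d) = 1/(0.9334 − 0.0874) = 1/0.8460 = 1.182 d.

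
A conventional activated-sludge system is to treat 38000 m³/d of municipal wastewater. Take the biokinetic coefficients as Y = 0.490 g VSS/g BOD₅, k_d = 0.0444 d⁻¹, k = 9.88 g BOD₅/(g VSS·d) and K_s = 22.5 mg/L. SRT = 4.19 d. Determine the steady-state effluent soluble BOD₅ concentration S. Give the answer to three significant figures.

S ≈ 1.40 mg/L

For a completely mixed reactor with recycle the Lawrence–McCarty relation gives S = K_s·(1 + k_d·θ_c) / [θ_c·(Y·k − k_d) − 1] = 22.5 × (1 + 0.0444 × 4.19) / [4.19 × (0.490 × 9.88 − 0.0444) − 1] = 26.69 / 19.10 = 1.397 mg/L.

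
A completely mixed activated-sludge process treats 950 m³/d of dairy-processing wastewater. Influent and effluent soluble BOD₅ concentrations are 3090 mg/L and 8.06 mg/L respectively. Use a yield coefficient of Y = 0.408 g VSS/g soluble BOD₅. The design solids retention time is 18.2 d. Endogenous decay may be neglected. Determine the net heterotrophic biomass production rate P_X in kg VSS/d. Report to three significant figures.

P_X ≈ 1190 kg VSS/d

No decay correction is needed, so Y_obs = Y = 0.408.
Q·(S₀ − S) = 950 × (3090 − 8.06) × 10⁻³ = 2928 kg/d removed.
So the net sludge growth is P_X = 0.4080 × 2928 = 1195 kg VSS/d.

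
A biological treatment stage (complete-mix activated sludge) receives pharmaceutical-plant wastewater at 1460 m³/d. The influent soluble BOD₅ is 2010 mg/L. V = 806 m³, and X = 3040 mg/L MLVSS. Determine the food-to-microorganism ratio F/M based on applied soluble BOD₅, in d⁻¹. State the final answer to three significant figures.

F/M ≈ 1.20 d⁻¹

F/M = applied load / biomass = Q·S₀/(V·X) = 1460 × 2010 / (806.0 × 3040) = 1.198 d⁻¹.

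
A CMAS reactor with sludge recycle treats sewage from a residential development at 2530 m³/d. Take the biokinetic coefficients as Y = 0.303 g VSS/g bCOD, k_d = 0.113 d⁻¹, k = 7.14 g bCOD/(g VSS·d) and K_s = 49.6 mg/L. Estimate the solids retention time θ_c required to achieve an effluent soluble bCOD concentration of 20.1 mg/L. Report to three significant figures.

θ_c ≈ 1.96 d

Specific growth rate at S = 20.1 mg/L: μ = YkS/(K_s+S) = 0.303·7.14·20.1/(49.6+20.1) = 0.6239 d⁻¹.
Then 1/θ_c = μ − k_d = 0.6239 − 0.113 = 0.5109 d⁻¹, giving θ_c = 1.957 d.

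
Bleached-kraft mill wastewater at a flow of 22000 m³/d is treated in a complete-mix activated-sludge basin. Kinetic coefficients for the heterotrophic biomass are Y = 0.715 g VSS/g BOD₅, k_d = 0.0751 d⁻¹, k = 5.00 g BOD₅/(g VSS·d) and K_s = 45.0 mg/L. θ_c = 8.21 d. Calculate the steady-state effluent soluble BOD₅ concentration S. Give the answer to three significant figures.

S ≈ 2.62 mg/L

From the Monod/SRT balance for a CMAS, S = K_s·(1+k_d θ_c)/[θ_c·(Y k − k_d) − 1] = 45.0 × (1 + 0.0751 × 8.21) / [8.21 × (0.715 × 5.00 − 0.0751) − 1] = 72.75 / 27.73 = 2.623 mg/L.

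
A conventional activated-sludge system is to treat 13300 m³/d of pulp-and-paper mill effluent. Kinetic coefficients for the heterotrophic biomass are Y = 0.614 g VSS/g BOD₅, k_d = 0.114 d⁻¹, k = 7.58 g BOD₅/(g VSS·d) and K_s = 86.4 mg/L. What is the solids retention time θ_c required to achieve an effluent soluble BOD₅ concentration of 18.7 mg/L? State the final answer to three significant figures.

From 1/θ_c = Y·k·S/(K_s + S) − k_d: Y·k·S/(K_s+S) = 0.614 × 7.58 × 18.7 / (86.4 + 18.7) = 0.8281 d⁻¹.
θ_c = 1/(μ − k_d) = 1/(0.8281 − 0.114) = 1/0.7141 = 1.400 d.

θ_c ≈ 1.40 d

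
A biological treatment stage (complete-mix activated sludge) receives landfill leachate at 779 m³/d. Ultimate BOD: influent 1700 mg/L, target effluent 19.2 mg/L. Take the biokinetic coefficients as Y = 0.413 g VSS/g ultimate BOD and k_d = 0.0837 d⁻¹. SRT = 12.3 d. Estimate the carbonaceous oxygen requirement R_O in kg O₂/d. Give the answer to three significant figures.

R_O ≈ 931 kg O₂/d

The observed yield is Y_obs = Y/(1 + k_d·θ_c) = 0.413 / (1 + 0.0837 × 12.3) = 0.413 / 2.030 = 0.2035 g VSS per g ultimate BOD removed.
Substrate removed = Q·(S₀ − S) = 779 m³/d × (1700 − 19.2) g/m³ = 1.31×10^6 g/d = 1309 kg/d.
Net sludge production P_X = 0.2035 × 1309 = 266.4 kg VSS/d.
R_O = Q·ΔS − 1.42 P_X = 1309 − 378.4 = 931.0 kg O₂/d.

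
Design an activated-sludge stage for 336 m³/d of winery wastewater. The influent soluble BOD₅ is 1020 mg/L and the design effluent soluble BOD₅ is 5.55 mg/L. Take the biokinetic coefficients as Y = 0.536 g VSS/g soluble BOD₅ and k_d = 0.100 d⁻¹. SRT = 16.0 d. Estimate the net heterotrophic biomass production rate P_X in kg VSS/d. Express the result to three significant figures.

P_X ≈ 70.3 kg VSS/d

Y_obs = Y / (1 + k_d θ_c) = 0.536 / (1 + 0.100 × 16.0) = 0.536 / 2.600 = 0.2062.
Mass of soluble BOD₅ removed per day: Q(S₀ − S) = 336 × 1014 g/m³ = 340.9 kg/d.
Biomass produced: P_X = Y_obs·Q·ΔS = 0.2062 × 340.9 ≈ 70.27 kg VSS/d.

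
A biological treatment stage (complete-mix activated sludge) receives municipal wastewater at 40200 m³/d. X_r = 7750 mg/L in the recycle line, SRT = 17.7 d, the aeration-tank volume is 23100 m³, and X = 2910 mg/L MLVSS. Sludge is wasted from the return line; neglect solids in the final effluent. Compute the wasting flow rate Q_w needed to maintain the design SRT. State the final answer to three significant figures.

θ_c = V·X/(Q_w·X_r) when wasting from the recycle, so Q_w = V·X/(θ_c·X_r) = 23100 × 2910 / (17.7 × 7750) = 490.0 m³/d.

Q_w ≈ 490 m³/d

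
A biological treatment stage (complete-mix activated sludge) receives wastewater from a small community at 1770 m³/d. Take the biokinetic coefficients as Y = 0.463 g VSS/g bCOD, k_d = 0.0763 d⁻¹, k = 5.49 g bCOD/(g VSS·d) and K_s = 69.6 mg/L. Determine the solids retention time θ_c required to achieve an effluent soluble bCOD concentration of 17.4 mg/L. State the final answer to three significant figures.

θ_c ≈ 2.31 d

Specific growth rate at S = 17.4 mg/L: μ = YkS/(K_s+S) = 0.463·5.49·17.4/(69.6+17.4) = 0.5084 d⁻¹.
θ_c = 1/(μ − k_d) = 1/(0.5084 − 0.0763) = 1/0.4321 = 2.314 d.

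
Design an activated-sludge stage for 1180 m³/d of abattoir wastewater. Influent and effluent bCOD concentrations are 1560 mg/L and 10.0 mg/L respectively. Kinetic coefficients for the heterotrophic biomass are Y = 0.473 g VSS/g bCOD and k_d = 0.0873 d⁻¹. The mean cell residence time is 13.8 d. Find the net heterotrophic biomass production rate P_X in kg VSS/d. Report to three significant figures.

Observed yield with endogenous decay: Y_obs = Y / (1 + k_d·θ_c) = 0.473 / (1 + 0.0873 × 13.8) = 0.473 / 2.205 = 0.2145 g VSS/g bCOD.
Mass of bCOD removed per day: Q(S₀ − S) = 1180 × 1550 g/m³ = 1829 kg/d.
So the net sludge growth is P_X = 0.2145 × 1829 = 392.4 kg VSS/d.

P_X ≈ 392 kg VSS/d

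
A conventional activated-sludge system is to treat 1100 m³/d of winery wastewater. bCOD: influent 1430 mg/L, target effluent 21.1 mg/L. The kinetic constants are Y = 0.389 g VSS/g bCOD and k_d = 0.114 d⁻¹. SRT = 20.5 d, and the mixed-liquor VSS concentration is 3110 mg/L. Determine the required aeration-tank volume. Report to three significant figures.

V ≈ 1190 m³

Rearranging the biomass balance for a CMAS with decay, V = Y·Q·ΔS·θ_c / [X·(1+k_d θ_c)] = 0.389 × 1100 × (1430 − 21.1) × 20.5 / [3110 × (1 + 0.114 × 20.5)] = 1.24×10^7 / 10378 = 1191 m³.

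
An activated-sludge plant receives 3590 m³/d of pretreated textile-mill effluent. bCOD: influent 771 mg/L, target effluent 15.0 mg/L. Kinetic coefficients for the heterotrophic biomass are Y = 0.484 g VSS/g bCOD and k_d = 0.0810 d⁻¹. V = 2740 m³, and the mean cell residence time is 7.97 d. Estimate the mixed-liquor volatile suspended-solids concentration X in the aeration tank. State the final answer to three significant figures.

From V·X·(1 + k_d·θ_c) = Y·Q·(S₀ − S)·θ_c: X = 0.484 × 3590 × (771 − 15.0) × 7.97 / [2740 × (1 + 0.0810 × 7.97)] = 2322 mg/L.

X ≈ 2320 mg/L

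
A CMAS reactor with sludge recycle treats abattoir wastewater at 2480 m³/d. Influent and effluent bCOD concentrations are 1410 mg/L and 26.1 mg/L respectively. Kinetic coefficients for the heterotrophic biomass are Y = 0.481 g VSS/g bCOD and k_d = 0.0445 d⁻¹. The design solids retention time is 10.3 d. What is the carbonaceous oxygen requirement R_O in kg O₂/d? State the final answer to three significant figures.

The observed yield is Y_obs = Y/(1 + k_d·θ_c) = 0.481 / (1 + 0.0445 × 10.3) = 0.481 / 1.458 = 0.3298 g VSS per g bCOD removed.
Substrate removed = Q·(S₀ − S) = 2480 m³/d × (1410 − 26.1) g/m³ = 3.43×10^6 g/d = 3432 kg/d.
P_X = Y_obs·Q·(S₀ − S) = 0.3298 × 3432 = 1132 kg VSS/d.
R_O = Q·(S₀ − S) − 1.42·P_X = 3432 − 1.42 × 1132 = 1825 kg O₂/d.

R_O ≈ 1820 kg O₂/d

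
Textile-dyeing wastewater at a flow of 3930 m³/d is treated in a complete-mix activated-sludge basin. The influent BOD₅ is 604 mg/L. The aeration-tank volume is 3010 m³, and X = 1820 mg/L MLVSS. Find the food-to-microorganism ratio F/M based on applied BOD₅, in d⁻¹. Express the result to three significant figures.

F/M = applied load / biomass = Q·S₀/(V·X) = 3930 × 604 / (3010 × 1820) = 0.4333 d⁻¹.

F/M ≈ 0.433 d⁻¹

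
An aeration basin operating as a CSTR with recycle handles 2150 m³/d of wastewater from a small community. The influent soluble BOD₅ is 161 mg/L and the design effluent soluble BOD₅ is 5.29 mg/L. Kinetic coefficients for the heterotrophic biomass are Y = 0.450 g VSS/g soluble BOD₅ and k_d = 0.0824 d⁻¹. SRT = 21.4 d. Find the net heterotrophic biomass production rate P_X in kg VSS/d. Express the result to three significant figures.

The observed yield is Y_obs = Y/(1 + k_d·θ_c) = 0.450 / (1 + 0.0824 × 21.4) = 0.450 / 2.763 = 0.1628 g VSS per g soluble BOD₅ removed.
Substrate removed = Q·(S₀ − S) = 2150 m³/d × (161 − 5.29) g/m³ = 3.35×10^5 g/d = 334.8 kg/d.
P_X = Y_obs · Q(S₀ − S) = 0.1628 × 334.8 = 54.52 kg VSS/d.

P_X ≈ 54.5 kg VSS/d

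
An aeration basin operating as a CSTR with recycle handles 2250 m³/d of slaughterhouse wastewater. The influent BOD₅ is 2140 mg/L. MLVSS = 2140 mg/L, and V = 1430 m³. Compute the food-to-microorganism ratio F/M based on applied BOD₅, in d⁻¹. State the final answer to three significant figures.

F/M = Q·S₀ / (V·X) = 2250 × 2140 / (1430 × 2140) = 1.573 g BOD₅·(g VSS·d)⁻¹.

F/M ≈ 1.57 d⁻¹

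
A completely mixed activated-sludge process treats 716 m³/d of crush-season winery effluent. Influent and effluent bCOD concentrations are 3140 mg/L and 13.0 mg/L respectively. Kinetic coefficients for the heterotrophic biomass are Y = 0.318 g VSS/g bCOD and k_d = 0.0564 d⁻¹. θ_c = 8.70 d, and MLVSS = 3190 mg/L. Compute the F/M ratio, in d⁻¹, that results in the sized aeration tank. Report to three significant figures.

F/M ≈ 0.541 d⁻¹

Rearranging the biomass balance for a CMAS with decay, V = Y·Q·ΔS·θ_c / [X·(1+k_d θ_c)] = 0.318 × 716 × (3140 − 13.0) × 8.70 / [3190 × (1 + 0.0564 × 8.70)] = 6.19×10^6 / 4755 = 1303 m³.
F/M = applied load / biomass = Q·S₀/(V·X) = 716 × 3140 / (1303 × 3190) = 0.5411 d⁻¹.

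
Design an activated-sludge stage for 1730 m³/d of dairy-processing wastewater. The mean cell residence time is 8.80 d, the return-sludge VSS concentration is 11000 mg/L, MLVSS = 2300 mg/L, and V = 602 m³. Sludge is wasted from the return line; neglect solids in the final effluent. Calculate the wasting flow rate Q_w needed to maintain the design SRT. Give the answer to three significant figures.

θ_c = V·X/(Q_w·X_r) when wasting from the recycle, so Q_w = V·X/(θ_c·X_r) = 602.0 × 2300 / (8.80 × 11000) = 14.30 m³/d.

Q_w ≈ 14.3 m³/d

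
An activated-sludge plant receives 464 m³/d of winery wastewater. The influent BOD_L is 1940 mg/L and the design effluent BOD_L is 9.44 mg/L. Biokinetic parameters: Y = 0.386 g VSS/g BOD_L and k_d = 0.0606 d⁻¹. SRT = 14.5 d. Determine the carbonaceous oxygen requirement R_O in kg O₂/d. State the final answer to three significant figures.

R_O ≈ 634 kg O₂/d

Y_obs = Y / (1 + k_d θ_c) = 0.386 / (1 + 0.0606 × 14.5) = 0.386 / 1.879 = 0.2055.
Substrate removed = Q·(S₀ − S) = 464 m³/d × (1940 − 9.44) g/m³ = 8.96×10^5 g/d = 895.8 kg/d.
P_X = Y_obs·Q·(S₀ − S) = 0.2055 × 895.8 = 184.0 kg VSS/d.
R_O = Q·(S₀ − S) − 1.42·P_X = 895.8 − 1.42 × 184.0 = 634.4 kg O₂/d.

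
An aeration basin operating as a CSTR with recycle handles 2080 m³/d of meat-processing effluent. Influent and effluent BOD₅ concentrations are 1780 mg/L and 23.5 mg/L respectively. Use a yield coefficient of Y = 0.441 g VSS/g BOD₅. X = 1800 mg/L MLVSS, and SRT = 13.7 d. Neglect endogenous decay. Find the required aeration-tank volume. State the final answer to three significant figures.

V·X = Y·Q·ΔS·θ_c gives V = 0.441 × 2080 × (1780 − 23.5) × 13.7 / 1800 = 12263 m³.

V ≈ 12300 m³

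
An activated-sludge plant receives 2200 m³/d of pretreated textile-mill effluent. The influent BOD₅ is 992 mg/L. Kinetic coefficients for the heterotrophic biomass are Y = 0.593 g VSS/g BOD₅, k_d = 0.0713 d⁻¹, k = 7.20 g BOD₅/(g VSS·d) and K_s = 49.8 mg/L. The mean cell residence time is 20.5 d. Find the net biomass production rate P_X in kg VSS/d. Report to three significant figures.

P_X ≈ 525 kg VSS/d

Effluent substrate depends only on kinetics and SRT: S = K_s(1 + k_d θ_c) / [θ_c(Yk − k_d) − 1] = 49.8 × (1 + 0.0713 × 20.5) / [20.5 × (0.593 × 7.20 − 0.0713) − 1] = 122.6 / 85.07 = 1.441 mg/L.
Correct the yield for decay: Y_obs = Y/(1 + k_d θ_c) = 0.593 / (1 + 0.0713 × 20.5) = 0.593 / 2.462 = 0.2409.
Mass of BOD₅ removed per day: Q(S₀ − S) = 2200 × 990.6 g/m³ = 2179 kg/d.
Biomass produced: P_X = Y_obs·Q·ΔS = 0.2409 × 2179 ≈ 525.0 kg VSS/d.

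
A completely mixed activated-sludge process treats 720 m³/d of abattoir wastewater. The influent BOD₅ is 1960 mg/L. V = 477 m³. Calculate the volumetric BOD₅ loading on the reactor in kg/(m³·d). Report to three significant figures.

Applied BOD₅ load per unit volume = Q·S₀/V = (720 × 1960/1000)/477.0 = 2.958 kg BOD₅·m⁻³·d⁻¹.

L_v ≈ 2.96 kg BOD₅/(m³·d)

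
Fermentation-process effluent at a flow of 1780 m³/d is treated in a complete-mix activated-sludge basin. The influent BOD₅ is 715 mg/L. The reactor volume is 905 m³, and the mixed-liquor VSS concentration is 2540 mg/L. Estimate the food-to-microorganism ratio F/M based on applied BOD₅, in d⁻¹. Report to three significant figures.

F/M ≈ 0.554 d⁻¹

Food-to-microorganism ratio F/M = Q S₀ / (V X) = 1780 × 715 / (905.0 × 2540) = 0.5537 d⁻¹.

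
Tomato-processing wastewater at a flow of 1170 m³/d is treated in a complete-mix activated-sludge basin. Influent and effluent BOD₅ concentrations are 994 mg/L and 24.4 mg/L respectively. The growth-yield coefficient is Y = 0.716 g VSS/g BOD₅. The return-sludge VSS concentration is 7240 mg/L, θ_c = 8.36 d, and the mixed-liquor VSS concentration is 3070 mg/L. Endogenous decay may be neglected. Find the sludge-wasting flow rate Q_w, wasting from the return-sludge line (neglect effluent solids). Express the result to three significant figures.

Q_w ≈ 112 m³/d

With k_d = 0 the design equation reduces to V = Y Q (S₀−S) θ_c / X = 0.716 × 1170 × (994 − 24.4) × 8.36 / 3070 = 2212 m³.
θ_c = V·X/(Q_w·X_r) when wasting from the recycle, so Q_w = V·X/(θ_c·X_r) = 2212 × 3070 / (8.36 × 7240) = 112.2 m³/d.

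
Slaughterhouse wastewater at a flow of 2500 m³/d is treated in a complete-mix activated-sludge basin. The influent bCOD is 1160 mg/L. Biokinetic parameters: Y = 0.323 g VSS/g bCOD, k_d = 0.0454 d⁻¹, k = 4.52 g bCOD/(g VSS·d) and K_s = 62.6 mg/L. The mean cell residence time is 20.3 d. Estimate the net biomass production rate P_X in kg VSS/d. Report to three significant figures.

From the Monod/SRT balance for a CMAS, S = K_s·(1+k_d θ_c)/[θ_c·(Y k − k_d) − 1] = 62.6 × (1 + 0.0454 × 20.3) / [20.3 × (0.323 × 4.52 − 0.0454) − 1] = 120.3 / 27.72 = 4.340 mg/L.
The observed yield is Y_obs = Y/(1 + k_d·θ_c) = 0.323 / (1 + 0.0454 × 20.3) = 0.323 / 1.922 = 0.1681 g VSS per g bCOD removed.
ΔS = 1160 − 4.34 = 1156 mg/L, so the substrate removal rate is 2500 × 1156/1000 = 2889 kg bCOD/d.
Net biomass production P_X = Y_obs × Q·(S₀ − S) = 0.1681 × 2889 = 485.6 kg VSS/d.

P_X ≈ 486 kg VSS/d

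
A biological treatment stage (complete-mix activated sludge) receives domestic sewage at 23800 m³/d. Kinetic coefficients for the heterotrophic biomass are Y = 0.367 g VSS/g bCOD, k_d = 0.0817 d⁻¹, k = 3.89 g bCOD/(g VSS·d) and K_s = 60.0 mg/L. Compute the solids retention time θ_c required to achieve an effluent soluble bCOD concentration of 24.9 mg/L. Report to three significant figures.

θ_c ≈ 2.97 d

From 1/θ_c = Y·k·S/(K_s + S) − k_d: Y·k·S/(K_s+S) = 0.367 × 3.89 × 24.9 / (60.0 + 24.9) = 0.4187 d⁻¹.
θ_c = 1/(μ − k_d) = 1/(0.4187 − 0.0817) = 1/0.3370 = 2.967 d.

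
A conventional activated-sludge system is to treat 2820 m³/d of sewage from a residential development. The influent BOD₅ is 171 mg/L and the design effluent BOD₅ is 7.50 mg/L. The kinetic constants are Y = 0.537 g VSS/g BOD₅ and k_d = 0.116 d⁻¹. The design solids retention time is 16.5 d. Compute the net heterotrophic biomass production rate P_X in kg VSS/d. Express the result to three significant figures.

Observed yield with endogenous decay: Y_obs = Y / (1 + k_d·θ_c) = 0.537 / (1 + 0.116 × 16.5) = 0.537 / 2.914 = 0.1843 g VSS/g BOD₅.
Mass of BOD₅ removed per day: Q(S₀ − S) = 2820 × 163.5 g/m³ = 461.1 kg/d.
Net biomass production P_X = Y_obs × Q·(S₀ − S) = 0.1843 × 461.1 = 84.97 kg VSS/d.

P_X ≈ 85.0 kg VSS/d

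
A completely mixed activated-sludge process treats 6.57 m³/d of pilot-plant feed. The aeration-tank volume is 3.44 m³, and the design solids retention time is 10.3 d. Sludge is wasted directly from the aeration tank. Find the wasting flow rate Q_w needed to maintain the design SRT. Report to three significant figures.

With mixed-liquor wasting, θ_c = V/Q_w, so Q_w = V/θ_c = 3.440/10.3 = 0.3340 m³/d.

Q_w ≈ 0.334 m³/d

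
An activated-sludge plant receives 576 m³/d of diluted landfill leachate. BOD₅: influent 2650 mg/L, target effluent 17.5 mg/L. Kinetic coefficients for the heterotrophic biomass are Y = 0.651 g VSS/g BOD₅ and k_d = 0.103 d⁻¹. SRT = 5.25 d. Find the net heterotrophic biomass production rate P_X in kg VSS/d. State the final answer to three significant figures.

The observed yield is Y_obs = Y/(1 + k_d·θ_c) = 0.651 / (1 + 0.103 × 5.25) = 0.651 / 1.541 = 0.4225 g VSS per g BOD₅ removed.
Substrate removed = Q·(S₀ − S) = 576 m³/d × (2650 − 17.5) g/m³ = 1.52×10^6 g/d = 1516 kg/d.
So the net sludge growth is P_X = 0.4225 × 1516 = 640.7 kg VSS/d.

P_X ≈ 641 kg VSS/d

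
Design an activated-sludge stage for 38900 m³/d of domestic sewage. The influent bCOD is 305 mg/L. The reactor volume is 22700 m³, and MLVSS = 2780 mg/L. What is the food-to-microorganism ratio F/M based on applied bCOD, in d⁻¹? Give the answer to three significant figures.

F/M ≈ 0.188 d⁻¹

F/M = Q·S₀ / (V·X) = 38900 × 305 / (22700 × 2780) = 0.1880 g bCOD·(g VSS·d)⁻¹.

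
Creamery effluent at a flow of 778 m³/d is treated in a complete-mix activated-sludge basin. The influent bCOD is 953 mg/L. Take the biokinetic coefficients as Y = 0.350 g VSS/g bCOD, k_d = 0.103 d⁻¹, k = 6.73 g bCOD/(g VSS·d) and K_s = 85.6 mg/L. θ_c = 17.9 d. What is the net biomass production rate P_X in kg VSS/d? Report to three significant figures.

For a completely mixed reactor with recycle the Lawrence–McCarty relation gives S = K_s·(1 + k_d·θ_c) / [θ_c·(Y·k − k_d) − 1] = 85.6 × (1 + 0.103 × 17.9) / [17.9 × (0.350 × 6.73 − 0.103) − 1] = 243.4 / 39.32 = 6.191 mg/L.
Observed yield with endogenous decay: Y_obs = Y / (1 + k_d·θ_c) = 0.350 / (1 + 0.103 × 17.9) = 0.350 / 2.844 = 0.1231 g VSS/g bCOD.
Q·(S₀ − S) = 778 × (953 − 6.19) × 10⁻³ = 736.6 kg/d removed.
Biomass produced: P_X = Y_obs·Q·ΔS = 0.1231 × 736.6 ≈ 90.66 kg VSS/d.

P_X ≈ 90.7 kg VSS/d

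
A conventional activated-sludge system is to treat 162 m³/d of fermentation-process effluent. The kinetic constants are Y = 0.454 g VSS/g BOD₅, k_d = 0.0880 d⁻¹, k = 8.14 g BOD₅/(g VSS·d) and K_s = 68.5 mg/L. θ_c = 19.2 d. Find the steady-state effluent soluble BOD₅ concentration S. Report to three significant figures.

Effluent substrate depends only on kinetics and SRT: S = K_s(1 + k_d θ_c) / [θ_c(Yk − k_d) − 1] = 68.5 × (1 + 0.0880 × 19.2) / [19.2 × (0.454 × 8.14 − 0.0880) − 1] = 184.2 / 68.27 = 2.699 mg/L.

S ≈ 2.70 mg/L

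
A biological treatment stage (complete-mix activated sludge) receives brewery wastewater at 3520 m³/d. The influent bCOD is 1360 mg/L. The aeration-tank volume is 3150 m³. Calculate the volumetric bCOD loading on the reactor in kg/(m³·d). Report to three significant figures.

L_v ≈ 1.52 kg bCOD/(m³·d)

L_v = Q S₀ / V = 3520 × 1360 × 10⁻³ / 3150 = 1.520 kg/(m³·d).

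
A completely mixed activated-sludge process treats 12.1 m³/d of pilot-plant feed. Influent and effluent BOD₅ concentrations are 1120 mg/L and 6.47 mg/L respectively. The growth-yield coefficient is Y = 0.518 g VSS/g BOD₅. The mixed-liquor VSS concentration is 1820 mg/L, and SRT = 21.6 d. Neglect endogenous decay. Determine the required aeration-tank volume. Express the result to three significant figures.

V ≈ 82.8 m³

With k_d = 0 the design equation reduces to V = Y Q (S₀−S) θ_c / X = 0.518 × 12.1 × (1120 − 6.47) × 21.6 / 1820 = 82.83 m³.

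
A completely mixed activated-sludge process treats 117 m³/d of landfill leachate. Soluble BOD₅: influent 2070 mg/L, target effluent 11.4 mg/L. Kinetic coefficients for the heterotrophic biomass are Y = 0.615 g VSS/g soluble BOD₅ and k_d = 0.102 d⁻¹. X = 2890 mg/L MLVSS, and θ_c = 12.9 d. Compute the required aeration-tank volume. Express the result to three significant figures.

V ≈ 286 m³

From the SRT design equation V = Y Q (S₀−S) θ_c / [X (1 + k_d θ_c)] = 0.615 × 117 × (2070 − 11.4) × 12.9 / [2890 × (1 + 0.102 × 12.9)] = 1.91×10^6 / 6693 = 285.5 m³.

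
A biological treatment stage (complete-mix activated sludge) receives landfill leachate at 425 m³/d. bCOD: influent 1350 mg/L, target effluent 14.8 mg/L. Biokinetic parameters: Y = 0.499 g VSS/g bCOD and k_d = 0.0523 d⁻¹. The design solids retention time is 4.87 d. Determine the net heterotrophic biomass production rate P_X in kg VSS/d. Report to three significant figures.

P_X ≈ 226 kg VSS/d

Correct the yield for decay: Y_obs = Y/(1 + k_d θ_c) = 0.499 / (1 + 0.0523 × 4.87) = 0.499 / 1.255 = 0.3977.
Mass of bCOD removed per day: Q(S₀ − S) = 425 × 1335 g/m³ = 567.5 kg/d.
So the net sludge growth is P_X = 0.3977 × 567.5 = 225.7 kg VSS/d.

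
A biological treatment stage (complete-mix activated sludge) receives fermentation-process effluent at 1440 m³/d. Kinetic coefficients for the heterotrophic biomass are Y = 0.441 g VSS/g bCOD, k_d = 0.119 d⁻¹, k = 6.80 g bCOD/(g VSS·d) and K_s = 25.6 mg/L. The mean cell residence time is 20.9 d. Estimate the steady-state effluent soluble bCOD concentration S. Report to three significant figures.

From the Monod/SRT balance for a CMAS, S = K_s·(1+k_d θ_c)/[θ_c·(Y k − k_d) − 1] = 25.6 × (1 + 0.119 × 20.9) / [20.9 × (0.441 × 6.80 − 0.119) − 1] = 89.27 / 59.19 = 1.508 mg/L.

S ≈ 1.51 mg/L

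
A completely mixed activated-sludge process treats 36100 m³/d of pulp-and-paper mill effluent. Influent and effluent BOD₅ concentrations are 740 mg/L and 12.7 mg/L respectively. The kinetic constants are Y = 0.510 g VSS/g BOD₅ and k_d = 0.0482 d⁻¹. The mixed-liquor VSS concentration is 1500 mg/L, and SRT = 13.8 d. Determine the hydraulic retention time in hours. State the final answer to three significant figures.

τ ≈ 49.2 h

From the SRT design equation V = Y Q (S₀−S) θ_c / [X (1 + k_d θ_c)] = 0.510 × 36100 × (740 − 12.7) × 13.8 / [1500 × (1 + 0.0482 × 13.8)] = 1.85×10^8 / 2498 = 73981 m³.
Hydraulic retention time τ = V/Q = 73981 / 36100 = 2.049 d = 49.18 h.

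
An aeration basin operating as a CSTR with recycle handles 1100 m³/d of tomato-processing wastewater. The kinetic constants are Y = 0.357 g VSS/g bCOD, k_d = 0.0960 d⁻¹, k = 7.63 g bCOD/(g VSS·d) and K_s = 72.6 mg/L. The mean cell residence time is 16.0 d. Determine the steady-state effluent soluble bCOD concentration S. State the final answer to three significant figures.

S ≈ 4.49 mg/L

For a completely mixed reactor with recycle the Lawrence–McCarty relation gives S = K_s·(1 + k_d·θ_c) / [θ_c·(Y·k − k_d) − 1] = 72.6 × (1 + 0.0960 × 16.0) / [16.0 × (0.357 × 7.63 − 0.0960) − 1] = 184.1 / 41.05 = 4.485 mg/L.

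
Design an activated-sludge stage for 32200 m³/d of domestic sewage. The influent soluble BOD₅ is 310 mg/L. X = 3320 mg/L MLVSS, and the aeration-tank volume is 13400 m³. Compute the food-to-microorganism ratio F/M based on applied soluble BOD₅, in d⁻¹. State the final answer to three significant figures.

F/M ≈ 0.224 d⁻¹

F/M = applied load / biomass = Q·S₀/(V·X) = 32200 × 310 / (13400 × 3320) = 0.2244 d⁻¹.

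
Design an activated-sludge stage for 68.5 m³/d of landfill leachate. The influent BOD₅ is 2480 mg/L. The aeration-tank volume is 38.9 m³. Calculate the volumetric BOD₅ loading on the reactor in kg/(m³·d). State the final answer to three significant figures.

Applied BOD₅ load per unit volume = Q·S₀/V = (68.5 × 2480/1000)/38.90 = 4.367 kg BOD₅·m⁻³·d⁻¹.

L_v ≈ 4.37 kg BOD₅/(m³·d)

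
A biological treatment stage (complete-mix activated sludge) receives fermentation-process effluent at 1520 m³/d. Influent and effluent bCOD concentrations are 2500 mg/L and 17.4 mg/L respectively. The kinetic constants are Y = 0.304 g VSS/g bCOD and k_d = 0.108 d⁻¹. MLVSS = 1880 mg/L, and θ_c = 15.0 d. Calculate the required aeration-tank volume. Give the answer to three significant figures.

V ≈ 3490 m³

From the SRT design equation V = Y Q (S₀−S) θ_c / [X (1 + k_d θ_c)] = 0.304 × 1520 × (2500 − 17.4) × 15.0 / [1880 × (1 + 0.108 × 15.0)] = 1.72×10^7 / 4926 = 3493 m³.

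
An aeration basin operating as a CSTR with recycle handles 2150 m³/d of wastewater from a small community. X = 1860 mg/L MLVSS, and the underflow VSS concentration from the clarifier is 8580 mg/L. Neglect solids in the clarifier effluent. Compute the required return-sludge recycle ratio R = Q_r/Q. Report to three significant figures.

R ≈ 0.277

Mass balance around the secondary clarifier (neglecting effluent solids): R = X / (X_r − X) = 1860 / (8580 − 1860) = 0.2768.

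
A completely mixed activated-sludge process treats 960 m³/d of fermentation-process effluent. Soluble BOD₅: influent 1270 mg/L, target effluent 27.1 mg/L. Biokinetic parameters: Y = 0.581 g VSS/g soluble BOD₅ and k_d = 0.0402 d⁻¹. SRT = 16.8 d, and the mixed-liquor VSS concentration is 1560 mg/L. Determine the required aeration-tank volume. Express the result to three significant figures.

Rearranging the biomass balance for a CMAS with decay, V = Y·Q·ΔS·θ_c / [X·(1+k_d θ_c)] = 0.581 × 960 × (1270 − 27.1) × 16.8 / [1560 × (1 + 0.0402 × 16.8)] = 1.16×10^7 / 2614 = 4456 m³.

V ≈ 4460 m³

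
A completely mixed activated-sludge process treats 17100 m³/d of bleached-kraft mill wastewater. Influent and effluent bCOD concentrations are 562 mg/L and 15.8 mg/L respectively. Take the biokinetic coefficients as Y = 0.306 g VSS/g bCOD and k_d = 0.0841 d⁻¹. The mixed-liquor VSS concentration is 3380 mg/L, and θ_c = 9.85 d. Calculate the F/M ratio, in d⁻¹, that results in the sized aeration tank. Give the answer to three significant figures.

F/M ≈ 0.624 d⁻¹

Steady-state biomass mass balance: V·X·(1 + k_d·θ_c) = Y·Q·(S₀ − S)·θ_c, so V = 0.306 × 17100 × (562 − 15.8) × 9.85 / [3380 × (1 + 0.0841 × 9.85)] = 2.82×10^7 / 6180 = 4555 m³.
Food-to-microorganism ratio F/M = Q S₀ / (V X) = 17100 × 562 / (4555 × 3380) = 0.6242 d⁻¹.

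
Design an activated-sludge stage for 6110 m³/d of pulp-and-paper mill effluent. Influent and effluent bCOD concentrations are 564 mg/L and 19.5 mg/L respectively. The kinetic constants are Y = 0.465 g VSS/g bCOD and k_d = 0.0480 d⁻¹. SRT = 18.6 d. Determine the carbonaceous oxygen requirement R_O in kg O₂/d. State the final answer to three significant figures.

The observed yield is Y_obs = Y/(1 + k_d·θ_c) = 0.465 / (1 + 0.0480 × 18.6) = 0.465 / 1.893 = 0.2457 g VSS per g bCOD removed.
Mass of bCOD removed per day: Q(S₀ − S) = 6110 × 544.5 g/m³ = 3327 kg/d.
P_X = Y_obs·Q·(S₀ − S) = 0.2457 × 3327 = 817.3 kg VSS/d.
Carbonaceous O₂ demand = substrate oxidised − cell-mass equivalent = 3327 − 1.42 × 817.3 = 2166 kg O₂/d.

R_O ≈ 2170 kg O₂/d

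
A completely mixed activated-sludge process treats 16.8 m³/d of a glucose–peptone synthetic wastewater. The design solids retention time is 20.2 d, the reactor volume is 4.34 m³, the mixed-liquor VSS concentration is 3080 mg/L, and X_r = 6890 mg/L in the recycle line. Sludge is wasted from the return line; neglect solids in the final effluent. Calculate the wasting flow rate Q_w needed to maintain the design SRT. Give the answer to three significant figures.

Wasting from the return line (neglecting effluent solids): Q_w = V·X / (θ_c·X_r) = 4.340 × 3080 / (20.2 × 6890) = 0.09604 m³/d.

Q_w ≈ 0.0960 m³/d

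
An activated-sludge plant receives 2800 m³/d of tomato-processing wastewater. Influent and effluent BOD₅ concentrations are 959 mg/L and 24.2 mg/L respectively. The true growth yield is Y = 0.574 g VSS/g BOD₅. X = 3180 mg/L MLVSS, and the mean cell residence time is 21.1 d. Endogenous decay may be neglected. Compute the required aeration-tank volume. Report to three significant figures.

V ≈ 9970 m³

V·X = Y·Q·ΔS·θ_c gives V = 0.574 × 2800 × (959 − 24.2) × 21.1 / 3180 = 9969 m³.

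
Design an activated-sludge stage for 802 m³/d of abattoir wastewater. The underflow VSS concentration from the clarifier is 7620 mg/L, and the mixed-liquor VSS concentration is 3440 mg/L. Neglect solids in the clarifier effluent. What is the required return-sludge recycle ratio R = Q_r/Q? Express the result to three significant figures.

R ≈ 0.823

Mass balance around the secondary clarifier (neglecting effluent solids): R = X / (X_r − X) = 3440 / (7620 − 3440) = 0.8230.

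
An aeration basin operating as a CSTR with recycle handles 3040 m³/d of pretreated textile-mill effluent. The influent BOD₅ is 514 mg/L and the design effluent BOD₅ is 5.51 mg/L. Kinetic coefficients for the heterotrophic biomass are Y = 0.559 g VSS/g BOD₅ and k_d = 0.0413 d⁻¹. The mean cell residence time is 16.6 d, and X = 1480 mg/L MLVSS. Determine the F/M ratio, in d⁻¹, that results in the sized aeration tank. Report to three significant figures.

F/M ≈ 0.184 d⁻¹

Rearranging the biomass balance for a CMAS with decay, V = Y·Q·ΔS·θ_c / [X·(1+k_d θ_c)] = 0.559 × 3040 × (514 − 5.51) × 16.6 / [1480 × (1 + 0.0413 × 16.6)] = 1.43×10^7 / 2495 = 5750 m³.
Food-to-microorganism ratio F/M = Q S₀ / (V X) = 3040 × 514 / (5750 × 1480) = 0.1836 d⁻¹.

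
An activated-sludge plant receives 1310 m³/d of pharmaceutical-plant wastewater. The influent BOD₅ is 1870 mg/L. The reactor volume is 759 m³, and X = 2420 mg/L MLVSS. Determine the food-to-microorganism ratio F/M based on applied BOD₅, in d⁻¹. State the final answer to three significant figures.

Food-to-microorganism ratio F/M = Q S₀ / (V X) = 1310 × 1870 / (759.0 × 2420) = 1.334 d⁻¹.

F/M ≈ 1.33 d⁻¹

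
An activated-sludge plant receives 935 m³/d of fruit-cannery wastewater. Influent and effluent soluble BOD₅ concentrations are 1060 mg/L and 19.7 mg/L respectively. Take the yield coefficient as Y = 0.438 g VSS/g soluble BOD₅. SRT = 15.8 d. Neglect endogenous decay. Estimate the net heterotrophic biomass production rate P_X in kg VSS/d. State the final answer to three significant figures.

P_X ≈ 426 kg VSS/d

With endogenous decay neglected, the observed yield equals the true yield: Y_obs = Y = 0.438 g VSS/g soluble BOD₅.
ΔS = 1060 − 19.7 = 1040 mg/L, so the substrate removal rate is 935 × 1040/1000 = 972.7 kg soluble BOD₅/d.
P_X = Y_obs · Q(S₀ − S) = 0.4380 × 972.7 = 426.0 kg VSS/d.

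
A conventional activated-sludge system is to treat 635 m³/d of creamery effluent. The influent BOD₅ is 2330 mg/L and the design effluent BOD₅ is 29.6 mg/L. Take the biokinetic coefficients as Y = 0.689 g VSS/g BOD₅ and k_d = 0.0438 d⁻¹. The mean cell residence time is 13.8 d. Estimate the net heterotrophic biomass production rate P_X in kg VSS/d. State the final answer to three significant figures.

P_X ≈ 627 kg VSS/d

Correct the yield for decay: Y_obs = Y/(1 + k_d θ_c) = 0.689 / (1 + 0.0438 × 13.8) = 0.689 / 1.604 = 0.4294.
Q·(S₀ − S) = 635 × (2330 − 29.6) × 10⁻³ = 1461 kg/d removed.
Biomass produced: P_X = Y_obs·Q·ΔS = 0.4294 × 1461 ≈ 627.3 kg VSS/d.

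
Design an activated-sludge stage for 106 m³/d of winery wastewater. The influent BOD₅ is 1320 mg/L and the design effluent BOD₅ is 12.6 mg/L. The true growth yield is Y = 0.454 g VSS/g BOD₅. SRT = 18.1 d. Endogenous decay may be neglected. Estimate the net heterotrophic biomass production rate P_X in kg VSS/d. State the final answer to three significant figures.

P_X ≈ 62.9 kg VSS/d

No decay correction is needed, so Y_obs = Y = 0.454.
Substrate removed = Q·(S₀ − S) = 106 m³/d × (1320 − 12.6) g/m³ = 1.39×10^5 g/d = 138.6 kg/d.
P_X = Y_obs · Q(S₀ − S) = 0.4540 × 138.6 = 62.92 kg VSS/d.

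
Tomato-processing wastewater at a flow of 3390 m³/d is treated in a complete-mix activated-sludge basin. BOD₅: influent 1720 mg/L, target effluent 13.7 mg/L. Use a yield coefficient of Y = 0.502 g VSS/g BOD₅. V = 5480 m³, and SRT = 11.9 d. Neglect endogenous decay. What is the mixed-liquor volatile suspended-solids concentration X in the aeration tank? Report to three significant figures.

X = Y·Q·ΔS·θ_c / V = 0.502 × 3390 × (1720 − 13.7) × 11.9 / 5480 = 6306 mg/L.

X ≈ 6310 mg/L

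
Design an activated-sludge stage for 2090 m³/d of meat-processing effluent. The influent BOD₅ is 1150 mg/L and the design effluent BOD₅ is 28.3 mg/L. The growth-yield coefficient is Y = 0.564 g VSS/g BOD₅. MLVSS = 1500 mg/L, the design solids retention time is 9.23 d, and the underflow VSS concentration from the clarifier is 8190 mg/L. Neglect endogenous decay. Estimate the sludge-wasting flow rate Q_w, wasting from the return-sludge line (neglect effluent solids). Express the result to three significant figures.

V·X = Y·Q·ΔS·θ_c gives V = 0.564 × 2090 × (1150 − 28.3) × 9.23 / 1500 = 8136 m³.
Q_w = (V·X)/(θ_c X_r) = 8136 × 1500 / (9.23 × 8190) = 161.4 m³/d.

Q_w ≈ 161 m³/d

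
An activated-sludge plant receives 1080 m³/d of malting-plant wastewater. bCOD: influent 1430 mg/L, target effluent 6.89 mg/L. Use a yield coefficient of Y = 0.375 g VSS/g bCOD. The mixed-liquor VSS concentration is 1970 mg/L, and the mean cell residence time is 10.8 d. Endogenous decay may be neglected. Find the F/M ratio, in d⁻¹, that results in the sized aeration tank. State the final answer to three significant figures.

V·X = Y·Q·ΔS·θ_c gives V = 0.375 × 1080 × (1430 − 6.89) × 10.8 / 1970 = 3160 m³.
F/M = Q·S₀ / (V·X) = 1080 × 1430 / (3160 × 1970) = 0.2481 g bCOD·(g VSS·d)⁻¹.

F/M ≈ 0.248 d⁻¹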